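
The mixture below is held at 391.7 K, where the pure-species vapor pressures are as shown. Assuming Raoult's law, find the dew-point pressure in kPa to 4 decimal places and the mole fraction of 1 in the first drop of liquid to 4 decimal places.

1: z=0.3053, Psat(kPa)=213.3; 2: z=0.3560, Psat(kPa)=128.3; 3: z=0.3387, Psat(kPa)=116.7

Pdew = 140.6791 kPa, x_1 = 0.2014

At the dew point ψ → 1, so Σzᵢ/Kᵢ = 1 with Kᵢ = Pᵢˢᵃᵗ/P ⇒ 1/P = Σzᵢ/Pᵢˢᵃᵗ.
1/P = 0.3053/213.3 + 0.3560/128.3 + 0.3387/116.7 = 0.0071084 ⇒ P = 140.6791 kPa
xᵢ = zᵢP/Pᵢˢᵃᵗ ⇒ x_1 = 0.3053·140.6791/213.3 = 0.2014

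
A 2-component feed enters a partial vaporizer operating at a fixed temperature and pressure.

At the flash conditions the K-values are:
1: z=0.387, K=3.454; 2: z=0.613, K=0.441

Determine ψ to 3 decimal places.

ψ = 0.443

Rachford–Rice: g(ψ) = Σ zᵢ(Kᵢ−1)/(1+ψ(Kᵢ−1)) = 0.
Check two-phase: ΣzᵢKᵢ = 1.607 > 1 and Σzᵢ/Kᵢ = 1.502 > 1, so g(0) = 0.607 > 0 and g(1) = -0.502 < 0.
Binary case is linear: z₁(K₁−1)(1+ψ(K₂−1)) + z₂(K₂−1)(1+ψ(K₁−1)) = 0
⇒ ψ = [z₁(K₁−1)+z₂(K₂−1)] / [−(K₁−1)(K₂−1)] = 0.6070/1.3718 = 0.443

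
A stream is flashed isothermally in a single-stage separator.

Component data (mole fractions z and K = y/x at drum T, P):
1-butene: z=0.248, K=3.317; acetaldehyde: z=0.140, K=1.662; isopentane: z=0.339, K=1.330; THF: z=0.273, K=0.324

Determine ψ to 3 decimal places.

Rachford–Rice: g(ψ) = Σ zᵢ(Kᵢ−1)/(1+ψ(Kᵢ−1)) = 0.
g(0) = ΣzᵢKᵢ − 1 = 0.595 and g(1) = 1 − Σzᵢ/Kᵢ = -0.256, so a root lies in (0, 1).
Newton iteration, ψ⁰ = 0.5:
  ψ = 0.500: g = 0.1531, g' = -0.632 → ψ = 0.742
  ψ = 0.742: g = -0.0070, g' = -0.734 → ψ = 0.733
  ψ = 0.733: g = -0.0000, g' = -0.724 → ψ = 0.732
Converged at ψ = 0.732.

ψ = 0.732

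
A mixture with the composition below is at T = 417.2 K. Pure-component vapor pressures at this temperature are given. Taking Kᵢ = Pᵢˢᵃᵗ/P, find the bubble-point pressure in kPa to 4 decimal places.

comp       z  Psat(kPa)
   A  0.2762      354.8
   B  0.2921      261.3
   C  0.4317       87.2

At the bubble point ψ → 0, so ΣzᵢKᵢ = 1 with Kᵢ = Pᵢˢᵃᵗ/P ⇒ P = ΣzᵢPᵢˢᵃᵗ.
P = 0.2762·354.8 + 0.2921·261.3 + 0.4317·87.2 = 211.9657 kPa

Pbub = 211.9657 kPa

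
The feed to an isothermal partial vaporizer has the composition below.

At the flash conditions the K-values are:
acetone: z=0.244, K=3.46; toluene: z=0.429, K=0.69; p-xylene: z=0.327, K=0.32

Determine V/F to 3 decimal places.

V/F = 0.203

Rachford–Rice: g(V/F) = Σ zᵢ(Kᵢ−1)/(1+V/F(Kᵢ−1)) = 0.
g(0) = ΣzᵢKᵢ − 1 = 0.245 and g(1) = 1 − Σzᵢ/Kᵢ = -0.714, so a root lies in (0, 1).
Iterate (Newton) starting at V/F = 0.32:
  V/F = 0.320: g = -0.0960, g' = -0.760 → V/F = 0.194
  V/F = 0.194: g = 0.0089, g' = -0.924 → V/F = 0.203
Converged at V/F = 0.203.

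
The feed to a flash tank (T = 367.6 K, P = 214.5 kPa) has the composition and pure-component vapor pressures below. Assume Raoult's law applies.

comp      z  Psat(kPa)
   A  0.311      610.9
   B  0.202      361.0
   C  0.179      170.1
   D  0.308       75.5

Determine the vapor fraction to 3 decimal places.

ψ = 0.602

Raoult's law: Kᵢ = Pᵢˢᵃᵗ/P = Pᵢˢᵃᵗ/214.5.
  K_A = 610.9/214.5 = 2.84802, K_B = 361.0/214.5 = 1.68298, K_C = 170.1/214.5 = 0.79301, K_D = 75.5/214.5 = 0.35198
Rachford–Rice: g(ψ) = Σ zᵢ(Kᵢ−1)/(1+ψ(Kᵢ−1)) = 0.
g(0) = ΣzᵢKᵢ − 1 = 0.476 and g(1) = 1 − Σzᵢ/Kᵢ = -0.330, so a root lies in (0, 1).
Newton iteration, ψ⁰ = 0.5:
  ψ = 0.500: g = 0.0650, g' = -0.632 → ψ = 0.603
  ψ = 0.603: g = -0.0003, g' = -0.643 → ψ = 0.602
Converged at ψ = 0.602.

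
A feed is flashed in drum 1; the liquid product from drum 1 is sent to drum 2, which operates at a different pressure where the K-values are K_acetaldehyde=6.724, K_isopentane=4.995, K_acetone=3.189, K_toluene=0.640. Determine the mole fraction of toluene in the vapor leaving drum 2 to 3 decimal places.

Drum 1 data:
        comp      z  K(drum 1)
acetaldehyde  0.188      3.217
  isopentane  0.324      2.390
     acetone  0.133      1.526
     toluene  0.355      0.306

Drum 1:
Material balance + equilibrium reduce to Σ zᵢ(Kᵢ−1)/(1+ψ₁(Kᵢ−1)) = 0.
Feasibility: ΣzᵢKᵢ = 1.691, Σzᵢ/Kᵢ = 1.441 — both > 1, two phases present.
Newton–Raphson from ψ₁ = 0.5:
  ψ₁ = 0.500: g = 0.1415, g' = -0.850 → ψ₁ = 0.666
  ψ₁ = 0.666: g = -0.0046, g' = -0.931 → ψ₁ = 0.662
Converged at ψ₁ = 0.662.
Drum-1 compositions:
  acetaldehyde: x = 0.076, y = 0.245
  isopentane: x = 0.169, y = 0.403
  acetone: x = 0.099, y = 0.151
  toluene: x = 0.656, y = 0.201
Drum-2 feed = drum-1 liquid: z₂ = (0.0762, 0.1688, 0.0987, 0.6563).
Drum 2:
Let ψ₂ = V/F and solve Σ zᵢ(Kᵢ−1)/(1+ψ₂(Kᵢ−1)) = 0.
g(0) = ΣzᵢKᵢ − 1 = 1.090 and g(1) = 1 − Σzᵢ/Kᵢ = -0.102, so a root lies in (0, 1).
Newton–Raphson from ψ₂ = 0.5:
  ψ₂ = 0.500: g = 0.1529, g' = -0.702 → ψ₂ = 0.718
  ψ₂ = 0.718: g = 0.0251, g' = -0.502 → ψ₂ = 0.768
  ψ₂ = 0.768: g = 0.0006, g' = -0.477 → ψ₂ = 0.769
Converged at ψ₂ = 0.769.
  acetaldehyde: x = 0.014, y = 0.095
  isopentane: x = 0.041, y = 0.207
  acetone: x = 0.037, y = 0.117
  toluene: x = 0.908, y = 0.581

y_toluene (drum 2) = 0.581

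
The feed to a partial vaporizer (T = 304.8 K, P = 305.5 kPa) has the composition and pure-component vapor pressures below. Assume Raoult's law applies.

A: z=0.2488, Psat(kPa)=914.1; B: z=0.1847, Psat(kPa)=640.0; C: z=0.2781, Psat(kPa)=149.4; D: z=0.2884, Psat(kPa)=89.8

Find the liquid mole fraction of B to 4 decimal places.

Raoult's law: Kᵢ = Pᵢˢᵃᵗ/P = Pᵢˢᵃᵗ/305.5.
  K_A = 914.1/305.5 = 2.992144, K_B = 640.0/305.5 = 2.094926, K_C = 149.4/305.5 = 0.489034, K_D = 89.8/305.5 = 0.293944
Let ψ = V/F and solve Σ zᵢ(Kᵢ−1)/(1+ψ(Kᵢ−1)) = 0.
Check two-phase: ΣzᵢKᵢ = 1.3522 > 1 and Σzᵢ/Kᵢ = 1.7211 > 1, so g(0) = 0.3522 > 0 and g(1) = -0.7211 < 0.
Newton–Raphson from ψ = 0.66:
  ψ = 0.6600: g = -0.26421, g' = -0.9284 → ψ = 0.3754
  ψ = 0.3754: g = -0.02599, g' = -0.8118 → ψ = 0.3434
  ψ = 0.3434: g = 0.00016, g' = -0.8224 → ψ = 0.3436
Converged at ψ = 0.3436.
Compositions from xᵢ = zᵢ/(1+ψ(Kᵢ−1)), yᵢ = Kᵢxᵢ:
  A: x = 0.1477, y = 0.4420
  B: x = 0.1342, y = 0.2812
  C: x = 0.3373, y = 0.1650
  D: x = 0.3808, y = 0.1119

x_B = 0.1342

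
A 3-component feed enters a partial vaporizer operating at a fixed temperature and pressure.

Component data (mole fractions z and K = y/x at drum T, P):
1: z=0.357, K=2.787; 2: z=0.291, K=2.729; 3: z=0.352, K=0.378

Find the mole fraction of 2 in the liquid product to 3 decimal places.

Rachford–Rice: g(V/F) = Σ zᵢ(Kᵢ−1)/(1+V/F(Kᵢ−1)) = 0.
Check two-phase: ΣzᵢKᵢ = 1.922 > 1 and Σzᵢ/Kᵢ = 1.166 > 1, so g(0) = 0.922 > 0 and g(1) = -0.166 < 0.
Iterate (Newton) starting at V/F = 0.5:
  V/F = 0.500: g = 0.2890, g' = -0.855 → V/F = 0.838
  V/F = 0.838: g = 0.0036, g' = -0.922 → V/F = 0.842
Converged at V/F = 0.842.
Compositions from xᵢ = zᵢ/(1+V/F(Kᵢ−1)), yᵢ = Kᵢxᵢ:
  1: x = 0.143, y = 0.397
  2: x = 0.119, y = 0.323
  3: x = 0.739, y = 0.279

x_2 = 0.119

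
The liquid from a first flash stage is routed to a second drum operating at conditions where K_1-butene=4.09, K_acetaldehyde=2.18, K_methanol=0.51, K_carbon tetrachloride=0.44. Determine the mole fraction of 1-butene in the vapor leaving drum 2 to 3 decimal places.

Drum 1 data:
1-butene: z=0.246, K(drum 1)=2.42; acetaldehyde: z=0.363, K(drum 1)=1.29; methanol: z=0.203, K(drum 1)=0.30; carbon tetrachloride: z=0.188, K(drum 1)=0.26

Drum 1:
Material balance + equilibrium reduce to Σ zᵢ(Kᵢ−1)/(1+ψ₁(Kᵢ−1)) = 0.
g(0) = ΣzᵢKᵢ − 1 = 0.173 and g(1) = 1 − Σzᵢ/Kᵢ = -0.783, so a root lies in (0, 1).
Newton–Raphson from ψ₁ = 0.5:
  ψ₁ = 0.500: g = -0.1432, g' = -0.688 → ψ₁ = 0.292
  ψ₁ = 0.292: g = -0.0119, g' = -0.598 → ψ₁ = 0.272
Converged at ψ₁ = 0.272.
Drum-1 compositions:
  1-butene: x = 0.177, y = 0.430
  acetaldehyde: x = 0.336, y = 0.434
  methanol: x = 0.251, y = 0.075
  carbon tetrachloride: x = 0.235, y = 0.061
Drum-2 feed = drum-1 liquid: z₂ = (0.1775, 0.3365, 0.2507, 0.2353).
Drum 2:
Material balance + equilibrium reduce to Σ zᵢ(Kᵢ−1)/(1+ψ₂(Kᵢ−1)) = 0.
Check two-phase: ΣzᵢKᵢ = 1.691 > 1 and Σzᵢ/Kᵢ = 1.224 > 1, so g(0) = 0.691 > 0 and g(1) = -0.224 < 0.
Newton iteration, ψ₂⁰ = 0.5:
  ψ₂ = 0.500: g = 0.1195, g' = -0.695 → ψ₂ = 0.672
  ψ₂ = 0.672: g = 0.0053, g' = -0.648 → ψ₂ = 0.680
Converged at ψ₂ = 0.680.
  1-butene: x = 0.057, y = 0.234
  acetaldehyde: x = 0.187, y = 0.407
  methanol: x = 0.376, y = 0.192
  carbon tetrachloride: x = 0.380, y = 0.167

y_1-butene (drum 2) = 0.234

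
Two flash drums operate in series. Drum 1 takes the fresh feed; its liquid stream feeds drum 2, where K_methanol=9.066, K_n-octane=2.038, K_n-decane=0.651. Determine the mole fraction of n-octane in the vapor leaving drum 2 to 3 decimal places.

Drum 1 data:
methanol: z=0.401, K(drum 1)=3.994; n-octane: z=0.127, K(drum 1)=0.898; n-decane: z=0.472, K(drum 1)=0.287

Drum 1:
Rachford–Rice: g(ψ₁) = Σ zᵢ(Kᵢ−1)/(1+ψ₁(Kᵢ−1)) = 0.
Check two-phase: ΣzᵢKᵢ = 1.851 > 1 and Σzᵢ/Kᵢ = 1.886 > 1, so g(0) = 0.851 > 0 and g(1) = -0.886 < 0.
Newton–Raphson from ψ₁ = 0.5:
  ψ₁ = 0.500: g = -0.0558, g' = -1.157 → ψ₁ = 0.452
Converged at ψ₁ = 0.452.
Drum-1 compositions:
  methanol: x = 0.170, y = 0.681
  n-octane: x = 0.133, y = 0.120
  n-decane: x = 0.696, y = 0.200
Drum-2 feed = drum-1 liquid: z₂ = (0.1704, 0.1331, 0.6965).
Drum 2:
Rachford–Rice: g(ψ₂) = Σ zᵢ(Kᵢ−1)/(1+ψ₂(Kᵢ−1)) = 0.
Feasibility: ΣzᵢKᵢ = 2.270, Σzᵢ/Kᵢ = 1.154 — both > 1, two phases present.
Newton iteration, ψ₂⁰ = 0.5:
  ψ₂ = 0.500: g = 0.0696, g' = -0.624 → ψ₂ = 0.612
  ψ₂ = 0.612: g = 0.0072, g' = -0.506 → ψ₂ = 0.626
Converged at ψ₂ = 0.626.
  methanol: x = 0.028, y = 0.255
  n-octane: x = 0.081, y = 0.164
  n-decane: x = 0.891, y = 0.580

y_n-octane (drum 2) = 0.164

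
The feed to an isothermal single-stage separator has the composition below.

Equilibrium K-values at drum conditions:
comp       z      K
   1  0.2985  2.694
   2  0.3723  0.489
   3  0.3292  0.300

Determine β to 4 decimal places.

β = 0.0830

Newton–Raphson from β = 0.5:
  β = 0.5000: g = -0.33628, g' = -0.8083 → β = 0.0840
  β = 0.0840: g = -0.00090, g' = -0.9448 → β = 0.0830
Converged at β = 0.0830.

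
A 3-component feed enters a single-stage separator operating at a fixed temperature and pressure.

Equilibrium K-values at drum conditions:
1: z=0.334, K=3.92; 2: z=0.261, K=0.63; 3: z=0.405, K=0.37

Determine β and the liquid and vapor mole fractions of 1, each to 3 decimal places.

β = 0.395, x_1 = 0.155, y_1 = 0.608

Material balance + equilibrium reduce to Σ zᵢ(Kᵢ−1)/(1+β(Kᵢ−1)) = 0.
Check two-phase: ΣzᵢKᵢ = 1.624 > 1 and Σzᵢ/Kᵢ = 1.594 > 1, so g(0) = 0.624 > 0 and g(1) = -0.594 < 0.
Newton–Raphson from β = 0.5:
  β = 0.500: g = -0.0945, g' = -0.867 → β = 0.391
  β = 0.391: g = 0.0039, g' = -0.953 → β = 0.395
Converged at β = 0.395.
Compositions from xᵢ = zᵢ/(1+β(Kᵢ−1)), yᵢ = Kᵢxᵢ:
  1: x = 0.155, y = 0.608
  2: x = 0.306, y = 0.193
  3: x = 0.539, y = 0.200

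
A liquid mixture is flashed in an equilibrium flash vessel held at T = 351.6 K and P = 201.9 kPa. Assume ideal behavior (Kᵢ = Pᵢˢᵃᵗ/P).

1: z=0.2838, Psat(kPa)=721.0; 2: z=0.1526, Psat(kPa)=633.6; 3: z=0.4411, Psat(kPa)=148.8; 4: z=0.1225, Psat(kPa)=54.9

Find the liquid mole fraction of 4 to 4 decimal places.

x_4 = 0.2924

Raoult's law: Kᵢ = Pᵢˢᵃᵗ/P = Pᵢˢᵃᵗ/201.9.
  K_1 = 721.0/201.9 = 3.571075, K_2 = 633.6/201.9 = 3.138187, K_3 = 148.8/201.9 = 0.736999, K_4 = 54.9/201.9 = 0.271917
Newton iteration, ψ⁰ = 0.5:
  ψ = 0.5000: g = 0.20313, g' = -0.7231 → ψ = 0.7809
  ψ = 0.7809: g = 0.01209, g' = -0.7025 → ψ = 0.7981
  ψ = 0.7981: g = -0.00011, g' = -0.7156 → ψ = 0.7980
Converged at ψ = 0.7980.
Compositions from xᵢ = zᵢ/(1+ψ(Kᵢ−1)), yᵢ = Kᵢxᵢ:
  1: x = 0.0930, y = 0.3321
  2: x = 0.0564, y = 0.1770
  3: x = 0.5583, y = 0.4114
  4: x = 0.2924, y = 0.0795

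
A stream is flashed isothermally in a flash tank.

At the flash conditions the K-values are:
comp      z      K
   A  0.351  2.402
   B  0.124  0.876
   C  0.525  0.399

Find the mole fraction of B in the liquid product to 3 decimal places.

x_B = 0.127

Newton iteration, ψ⁰ = 0.5:
  ψ = 0.500: g = -0.1782, g' = -0.628 → ψ = 0.216
  ψ = 0.216: g = -0.0009, g' = -0.659 → ψ = 0.215
Converged at ψ = 0.215.
Compositions from xᵢ = zᵢ/(1+ψ(Kᵢ−1)), yᵢ = Kᵢxᵢ:
  A: x = 0.270, y = 0.648
  B: x = 0.127, y = 0.112
  C: x = 0.603, y = 0.241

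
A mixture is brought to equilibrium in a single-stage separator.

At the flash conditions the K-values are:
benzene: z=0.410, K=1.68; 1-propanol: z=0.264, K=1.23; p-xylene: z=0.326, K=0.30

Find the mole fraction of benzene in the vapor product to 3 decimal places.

Newton–Raphson from β = 0.64:
  β = 0.640: g = -0.1662, g' = -0.627 → β = 0.375
  β = 0.375: g = -0.0313, g' = -0.426 → β = 0.301
  β = 0.301: g = -0.0010, g' = -0.399 → β = 0.299
Converged at β = 0.299.
Compositions from xᵢ = zᵢ/(1+β(Kᵢ−1)), yᵢ = Kᵢxᵢ:
  benzene: x = 0.341, y = 0.572
  1-propanol: x = 0.247, y = 0.304
  p-xylene: x = 0.412, y = 0.124

y_benzene = 0.572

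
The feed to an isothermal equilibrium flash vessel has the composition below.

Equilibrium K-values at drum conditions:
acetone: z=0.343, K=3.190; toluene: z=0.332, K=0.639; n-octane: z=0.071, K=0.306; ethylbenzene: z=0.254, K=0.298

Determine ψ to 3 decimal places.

ψ = 0.335

Rachford–Rice: g(ψ) = Σ zᵢ(Kᵢ−1)/(1+ψ(Kᵢ−1)) = 0.
Check two-phase: ΣzᵢKᵢ = 1.404 > 1 and Σzᵢ/Kᵢ = 1.711 > 1, so g(0) = 0.404 > 0 and g(1) = -0.711 < 0.
Newton iteration, ψ⁰ = 0.5:
  ψ = 0.500: g = -0.1379, g' = -0.817 → ψ = 0.331
  ψ = 0.331: g = 0.0030, g' = -0.879 → ψ = 0.335
Converged at ψ = 0.335.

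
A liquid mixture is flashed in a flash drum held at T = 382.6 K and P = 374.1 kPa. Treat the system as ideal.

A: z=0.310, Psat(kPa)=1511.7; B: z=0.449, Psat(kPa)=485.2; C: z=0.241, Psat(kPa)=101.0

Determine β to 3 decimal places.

β = 0.758

Raoult's law: Kᵢ = Pᵢˢᵃᵗ/P = Pᵢˢᵃᵗ/374.1.
  K_A = 1511.7/374.1 = 4.04090, K_B = 485.2/374.1 = 1.29698, K_C = 101.0/374.1 = 0.26998
Newton iteration, β⁰ = 0.61:
  β = 0.610: g = 0.1259, g' = -0.798 → β = 0.768
  β = 0.768: g = -0.0091, g' = -0.949 → β = 0.758
Converged at β = 0.758.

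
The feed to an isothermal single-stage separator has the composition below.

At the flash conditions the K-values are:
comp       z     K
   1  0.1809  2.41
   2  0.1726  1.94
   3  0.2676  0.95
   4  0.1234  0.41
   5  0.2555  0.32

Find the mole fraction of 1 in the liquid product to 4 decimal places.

x_1 = 0.1307

Let ψ = V/F and solve Σ zᵢ(Kᵢ−1)/(1+ψ(Kᵢ−1)) = 0.
Check two-phase: ΣzᵢKᵢ = 1.1574 > 1 and Σzᵢ/Kᵢ = 1.5451 > 1, so g(0) = 0.1574 > 0 and g(1) = -0.5451 < 0.
Newton–Raphson from ψ = 0.56:
  ψ = 0.5600: g = -0.15426, g' = -0.5824 → ψ = 0.2951
  ψ = 0.2951: g = -0.01197, g' = -0.5214 → ψ = 0.2722
Converged at ψ = 0.2722.
Compositions from xᵢ = zᵢ/(1+ψ(Kᵢ−1)), yᵢ = Kᵢxᵢ:
  1: x = 0.1307, y = 0.3150
  2: x = 0.1374, y = 0.2666
  3: x = 0.2713, y = 0.2577
  4: x = 0.1470, y = 0.0603
  5: x = 0.3135, y = 0.1003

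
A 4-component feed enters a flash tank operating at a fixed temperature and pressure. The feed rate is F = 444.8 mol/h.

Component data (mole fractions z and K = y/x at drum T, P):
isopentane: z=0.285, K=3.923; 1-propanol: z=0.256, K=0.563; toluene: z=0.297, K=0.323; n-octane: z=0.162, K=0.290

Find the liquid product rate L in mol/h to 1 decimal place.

Rachford–Rice: g(ψ) = Σ zᵢ(Kᵢ−1)/(1+ψ(Kᵢ−1)) = 0.
Check two-phase: ΣzᵢKᵢ = 1.405 > 1 and Σzᵢ/Kᵢ = 2.005 > 1, so g(0) = 0.405 > 0 and g(1) = -1.005 < 0.
Iterate (Newton) starting at ψ = 0.5:
  ψ = 0.500: g = -0.2870, g' = -0.989 → ψ = 0.210
  ψ = 0.210: g = 0.0236, g' = -1.292 → ψ = 0.228
  ψ = 0.228: g = 0.0005, g' = -1.243 → ψ = 0.229
Converged at ψ = 0.229.
Then V = ψ·F = 0.2285·444.8 = 101.6 mol/h and L = F − V = 343.2 mol/h.

L = 343.2 mol/h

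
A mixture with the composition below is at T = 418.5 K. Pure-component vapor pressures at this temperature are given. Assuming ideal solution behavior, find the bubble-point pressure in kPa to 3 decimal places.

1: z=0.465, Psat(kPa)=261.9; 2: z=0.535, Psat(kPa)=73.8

At the bubble point ψ → 0, so ΣzᵢKᵢ = 1 with Kᵢ = Pᵢˢᵃᵗ/P ⇒ P = ΣzᵢPᵢˢᵃᵗ.
P = 0.465·261.9 + 0.535·73.8 = 161.267 kPa

Pbub = 161.267 kPa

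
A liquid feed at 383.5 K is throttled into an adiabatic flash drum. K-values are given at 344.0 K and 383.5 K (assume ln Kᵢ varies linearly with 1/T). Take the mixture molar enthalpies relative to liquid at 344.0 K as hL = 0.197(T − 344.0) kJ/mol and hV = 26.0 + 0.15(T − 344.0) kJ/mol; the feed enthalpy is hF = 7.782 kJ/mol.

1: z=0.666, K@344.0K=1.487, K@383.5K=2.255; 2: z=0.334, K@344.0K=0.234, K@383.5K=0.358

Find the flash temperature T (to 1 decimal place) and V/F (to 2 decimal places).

T = 347.6 K, V/F = 0.27

Adiabatic flash: solve Rachford–Rice at each trial T, then check hF = ψ·hV(T) + (1−ψ)·hL(T).
  T = 344.0 K: K = (1.487, 0.234), RR gives ψ = 0.184, H_out = 4.774 kJ/mol
  T = 383.5 K: K = (2.255, 0.358), RR gives ψ = 0.771, H_out = 26.402 kJ/mol
  T = 363.8 K: K = (1.853, 0.293), RR gives ψ = 0.550, H_out = 17.698 kJ/mol
  T = 353.9 K: K = (1.665, 0.263), RR gives ψ = 0.401, H_out = 12.190 kJ/mol
  T = 348.9 K: K = (1.574, 0.248), RR gives ψ = 0.304, H_out = 8.789 kJ/mol
  T = 346.4 K: K = (1.529, 0.241), RR gives ψ = 0.246, H_out = 6.844 kJ/mol
  T = 347.6 K: K = (1.551, 0.244), RR gives ψ = 0.275, H_out = 7.802 kJ/mol
Linear interpolation between T = 346.4 (H_out = 6.844) and T = 347.6 (H_out = 7.802) on hF = 7.782 gives T ≈ 347.6 K, at which ψ = 0.27.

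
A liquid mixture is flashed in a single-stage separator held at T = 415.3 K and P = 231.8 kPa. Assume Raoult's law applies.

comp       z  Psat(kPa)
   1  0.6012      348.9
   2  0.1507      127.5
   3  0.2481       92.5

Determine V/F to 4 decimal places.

Raoult's law: Kᵢ = Pᵢˢᵃᵗ/P = Pᵢˢᵃᵗ/231.8.
  K_1 = 348.9/231.8 = 1.505177, K_2 = 127.5/231.8 = 0.550043, K_3 = 92.5/231.8 = 0.399051
Material balance + equilibrium reduce to Σ zᵢ(Kᵢ−1)/(1+V/F(Kᵢ−1)) = 0.
Check two-phase: ΣzᵢKᵢ = 1.0868 > 1 and Σzᵢ/Kᵢ = 1.2951 > 1, so g(0) = 0.0868 > 0 and g(1) = -0.2951 < 0.
Iterate (Newton) starting at V/F = 0.68:
  V/F = 0.6800: g = -0.12377, g' = -0.4046 → V/F = 0.3741
  V/F = 0.3741: g = -0.01842, g' = -0.3017 → V/F = 0.3130
  V/F = 0.3130: g = -0.00032, g' = -0.2917 → V/F = 0.3119
Converged at V/F = 0.3119.

V/F = 0.3119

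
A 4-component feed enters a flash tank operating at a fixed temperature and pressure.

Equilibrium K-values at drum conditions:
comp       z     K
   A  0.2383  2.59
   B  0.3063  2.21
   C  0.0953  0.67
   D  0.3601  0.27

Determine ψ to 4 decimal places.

Material balance + equilibrium reduce to Σ zᵢ(Kᵢ−1)/(1+ψ(Kᵢ−1)) = 0.
Check two-phase: ΣzᵢKᵢ = 1.4552 > 1 and Σzᵢ/Kᵢ = 1.7065 > 1, so g(0) = 0.4552 > 0 and g(1) = -0.7065 < 0.
Iterate (Newton) starting at ψ = 0.5:
  ψ = 0.5000: g = -0.00963, g' = -0.8519 → ψ = 0.4887
Converged at ψ = 0.4887.

ψ = 0.4887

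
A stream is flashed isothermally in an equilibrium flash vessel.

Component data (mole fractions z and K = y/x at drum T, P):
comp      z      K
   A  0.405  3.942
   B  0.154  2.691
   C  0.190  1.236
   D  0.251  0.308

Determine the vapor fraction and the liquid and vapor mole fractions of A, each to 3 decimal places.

Rachford–Rice: g(ψ) = Σ zᵢ(Kᵢ−1)/(1+ψ(Kᵢ−1)) = 0.
Feasibility: ΣzᵢKᵢ = 2.323, Σzᵢ/Kᵢ = 1.129 — both > 1, two phases present.
Newton–Raphson from ψ = 0.65:
  ψ = 0.650: g = 0.2564, g' = -0.918 → ψ = 0.929
  ψ = 0.929: g = -0.0294, g' = -1.268 → ψ = 0.906
  ψ = 0.906: g = -0.0008, g' = -1.201 → ψ = 0.905
Converged at ψ = 0.905.
Compositions from xᵢ = zᵢ/(1+ψ(Kᵢ−1)), yᵢ = Kᵢxᵢ:
  A: x = 0.111, y = 0.436
  B: x = 0.061, y = 0.164
  C: x = 0.157, y = 0.193
  D: x = 0.672, y = 0.207

ψ = 0.905, x_A = 0.111, y_A = 0.436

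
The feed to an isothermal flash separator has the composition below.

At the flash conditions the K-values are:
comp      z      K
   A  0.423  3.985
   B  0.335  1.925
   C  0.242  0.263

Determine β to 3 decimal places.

β = 0.888

Rachford–Rice: g(β) = Σ zᵢ(Kᵢ−1)/(1+β(Kᵢ−1)) = 0.
Check two-phase: ΣzᵢKᵢ = 2.394 > 1 and Σzᵢ/Kᵢ = 1.200 > 1, so g(0) = 1.394 > 0 and g(1) = -0.200 < 0.
Newton iteration, β⁰ = 0.5:
  β = 0.500: g = 0.4360, g' = -1.070 → β = 0.907
  β = 0.907: g = -0.0295, g' = -1.557 → β = 0.888
Converged at β = 0.888.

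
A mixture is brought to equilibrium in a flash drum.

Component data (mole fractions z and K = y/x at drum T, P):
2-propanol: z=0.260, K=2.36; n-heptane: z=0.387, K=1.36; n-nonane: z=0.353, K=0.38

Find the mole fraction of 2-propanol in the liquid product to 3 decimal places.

Rachford–Rice: g(ψ) = Σ zᵢ(Kᵢ−1)/(1+ψ(Kᵢ−1)) = 0.
g(0) = ΣzᵢKᵢ − 1 = 0.274 and g(1) = 1 − Σzᵢ/Kᵢ = -0.324, so a root lies in (0, 1).
Iterate (Newton) starting at ψ = 0.34:
  ψ = 0.340: g = 0.0886, g' = -0.483 → ψ = 0.524
  ψ = 0.524: g = -0.0003, g' = -0.497 → ψ = 0.523
Converged at ψ = 0.523.
Compositions from xᵢ = zᵢ/(1+ψ(Kᵢ−1)), yᵢ = Kᵢxᵢ:
  2-propanol: x = 0.152, y = 0.359
  n-heptane: x = 0.326, y = 0.443
  n-nonane: x = 0.522, y = 0.199

x_2-propanol = 0.152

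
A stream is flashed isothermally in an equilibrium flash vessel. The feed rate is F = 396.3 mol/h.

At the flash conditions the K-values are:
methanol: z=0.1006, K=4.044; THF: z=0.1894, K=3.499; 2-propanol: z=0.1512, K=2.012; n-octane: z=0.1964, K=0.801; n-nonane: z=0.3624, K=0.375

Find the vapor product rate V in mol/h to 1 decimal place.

V = 230.3 mol/h

Material balance + equilibrium reduce to Σ zᵢ(Kᵢ−1)/(1+ψ(Kᵢ−1)) = 0.
g(0) = ΣzᵢKᵢ − 1 = 0.6670 and g(1) = 1 − Σzᵢ/Kᵢ = -0.3657, so a root lies in (0, 1).
Iterate (Newton) starting at ψ = 0.5:
  ψ = 0.5000: g = 0.06058, g' = -0.7577 → ψ = 0.5800
  ψ = 0.5800: g = 0.00094, g' = -0.7388 → ψ = 0.5812
Converged at ψ = 0.5812.
Then V = ψ·F = 0.5812·396.3 = 230.3 mol/h and L = F − V = 166.0 mol/h.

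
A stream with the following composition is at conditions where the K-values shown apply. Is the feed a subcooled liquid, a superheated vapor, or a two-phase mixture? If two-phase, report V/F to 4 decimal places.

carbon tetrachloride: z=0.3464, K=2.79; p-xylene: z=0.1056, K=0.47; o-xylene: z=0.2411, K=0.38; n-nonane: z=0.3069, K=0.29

ΣzᵢKᵢ = 1.1967; Σzᵢ/Kᵢ = 2.0416.
Both exceed 1, so a two-phase solution exists.
Newton iteration, ψ⁰ = 0.5:
  ψ = 0.5000: g = -0.30341, g' = -0.9305 → ψ = 0.1739
  ψ = 0.1739: g = -0.00496, g' = -0.9992 → ψ = 0.1690
Converged at ψ = 0.1690.

two-phase, V/F = 0.1690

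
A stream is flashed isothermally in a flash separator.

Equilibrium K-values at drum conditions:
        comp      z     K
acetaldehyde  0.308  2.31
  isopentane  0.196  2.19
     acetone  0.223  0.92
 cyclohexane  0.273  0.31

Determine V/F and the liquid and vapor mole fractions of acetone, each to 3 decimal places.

Material balance + equilibrium reduce to Σ zᵢ(Kᵢ−1)/(1+V/F(Kᵢ−1)) = 0.
Feasibility: ΣzᵢKᵢ = 1.431, Σzᵢ/Kᵢ = 1.346 — both > 1, two phases present.
Iterate (Newton) starting at V/F = 0.47:
  V/F = 0.470: g = 0.1020, g' = -0.603 → V/F = 0.639
  V/F = 0.639: g = -0.0037, g' = -0.664 → V/F = 0.634
Converged at V/F = 0.634.
Compositions from xᵢ = zᵢ/(1+V/F(Kᵢ−1)), yᵢ = Kᵢxᵢ:
  acetaldehyde: x = 0.168, y = 0.389
  isopentane: x = 0.112, y = 0.245
  acetone: x = 0.235, y = 0.216
  cyclohexane: x = 0.485, y = 0.150

V/F = 0.634, x_acetone = 0.235, y_acetone = 0.216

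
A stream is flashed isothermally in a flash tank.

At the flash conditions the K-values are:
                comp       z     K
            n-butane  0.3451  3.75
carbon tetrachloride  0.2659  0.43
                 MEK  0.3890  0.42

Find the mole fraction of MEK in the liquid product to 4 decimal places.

x_MEK = 0.4920

Newton–Raphson from V/F = 0.32:
  V/F = 0.3200: g = 0.04239, g' = -1.0649 → V/F = 0.3598
  V/F = 0.3598: g = 0.00124, g' = -1.0051 → V/F = 0.3610
Converged at V/F = 0.3610.
Compositions from xᵢ = zᵢ/(1+V/F(Kᵢ−1)), yᵢ = Kᵢxᵢ:
  n-butane: x = 0.1732, y = 0.6494
  carbon tetrachloride: x = 0.3348, y = 0.1440
  MEK: x = 0.4920, y = 0.2067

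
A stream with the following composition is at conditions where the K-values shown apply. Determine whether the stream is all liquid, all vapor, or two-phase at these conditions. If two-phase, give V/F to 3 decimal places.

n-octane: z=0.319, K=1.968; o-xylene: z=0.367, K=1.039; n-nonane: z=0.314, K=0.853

ΣzᵢKᵢ = 1.277; Σzᵢ/Kᵢ = 0.883.
Since Σzᵢ/Kᵢ < 1 the mixture is above its dew point — single vapor phase.

all vapor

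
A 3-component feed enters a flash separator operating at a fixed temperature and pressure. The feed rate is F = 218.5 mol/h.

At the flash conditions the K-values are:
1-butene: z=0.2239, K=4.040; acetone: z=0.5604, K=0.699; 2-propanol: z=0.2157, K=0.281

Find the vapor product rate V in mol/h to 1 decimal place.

V = 58.4 mol/h

Rachford–Rice: g(V/F) = Σ zᵢ(Kᵢ−1)/(1+V/F(Kᵢ−1)) = 0.
Check two-phase: ΣzᵢKᵢ = 1.3569 > 1 and Σzᵢ/Kᵢ = 1.6248 > 1, so g(0) = 0.3569 > 0 and g(1) = -0.6248 < 0.
Iterate (Newton) starting at V/F = 0.61:
  V/F = 0.6100: g = -0.24441, g' = -0.6839 → V/F = 0.2526
  V/F = 0.2526: g = 0.01290, g' = -0.8879 → V/F = 0.2672
  V/F = 0.2672: g = 0.00020, g' = -0.8609 → V/F = 0.2674
Converged at V/F = 0.2674.
Then V = V/F·F = 0.2674·218.5 = 58.4 mol/h and L = F − V = 160.1 mol/h.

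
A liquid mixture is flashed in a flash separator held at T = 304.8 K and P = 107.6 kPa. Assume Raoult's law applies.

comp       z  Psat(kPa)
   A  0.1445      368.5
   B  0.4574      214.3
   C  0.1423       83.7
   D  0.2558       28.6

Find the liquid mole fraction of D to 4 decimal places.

Raoult's law: Kᵢ = Pᵢˢᵃᵗ/P = Pᵢˢᵃᵗ/107.6.
  K_A = 368.5/107.6 = 3.424721, K_B = 214.3/107.6 = 1.991636, K_C = 83.7/107.6 = 0.777881, K_D = 28.6/107.6 = 0.265799
Let β = V/F and solve Σ zᵢ(Kᵢ−1)/(1+β(Kᵢ−1)) = 0.
Check two-phase: ΣzᵢKᵢ = 1.5845 > 1 and Σzᵢ/Kᵢ = 1.4172 > 1, so g(0) = 0.5845 > 0 and g(1) = -0.4172 < 0.
Iterate (Newton) starting at β = 0.34:
  β = 0.3400: g = 0.24678, g' = -0.7599 → β = 0.6647
  β = 0.6647: g = 0.00358, g' = -0.8237 → β = 0.6691
Converged at β = 0.6691.
Compositions from xᵢ = zᵢ/(1+β(Kᵢ−1)), yᵢ = Kᵢxᵢ:
  A: x = 0.0551, y = 0.1887
  B: x = 0.2750, y = 0.5476
  C: x = 0.1671, y = 0.1300
  D: x = 0.5028, y = 0.1336

x_D = 0.5028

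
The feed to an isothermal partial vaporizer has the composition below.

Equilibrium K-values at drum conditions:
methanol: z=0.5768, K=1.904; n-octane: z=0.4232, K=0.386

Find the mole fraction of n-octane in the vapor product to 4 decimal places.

Rachford–Rice: g(ψ) = Σ zᵢ(Kᵢ−1)/(1+ψ(Kᵢ−1)) = 0.
g(0) = ΣzᵢKᵢ − 1 = 0.2616 and g(1) = 1 − Σzᵢ/Kᵢ = -0.3993, so a root lies in (0, 1).
Binary case is linear: z₁(K₁−1)(1+ψ(K₂−1)) + z₂(K₂−1)(1+ψ(K₁−1)) = 0
⇒ ψ = [z₁(K₁−1)+z₂(K₂−1)] / [−(K₁−1)(K₂−1)] = 0.26158/0.55506 = 0.4713
Compositions from xᵢ = zᵢ/(1+ψ(Kᵢ−1)), yᵢ = Kᵢxᵢ:
  methanol: x = 0.4045, y = 0.7701
  n-octane: x = 0.5955, y = 0.2299

y_n-octane = 0.2299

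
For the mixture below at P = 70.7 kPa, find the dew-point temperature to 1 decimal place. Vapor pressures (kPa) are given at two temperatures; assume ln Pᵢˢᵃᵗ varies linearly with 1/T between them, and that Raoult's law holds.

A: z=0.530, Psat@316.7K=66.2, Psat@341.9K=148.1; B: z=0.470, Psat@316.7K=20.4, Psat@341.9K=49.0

Dew-point temperature: Σzᵢ·P/Pᵢˢᵃᵗ(T) = 1. Interpolate ln Pᵢˢᵃᵗ = aᵢ + bᵢ/T.
  T = 316.7 K: ΣzᵢP/Pᵢˢᵃᵗ = 2.1949
  T = 341.9 K: ΣzᵢP/Pᵢˢᵃᵗ = 0.9312
  T = 329.3 K: ΣzᵢP/Pᵢˢᵃᵗ = 1.4062
  T = 335.6 K: ΣzᵢP/Pᵢˢᵃᵗ = 1.1398
  T = 338.8 K: ΣzᵢP/Pᵢˢᵃᵗ = 1.0276
  T = 340.4 K: ΣzᵢP/Pᵢˢᵃᵗ = 0.9764
Interpolating between 338.8 K and 340.4 K gives T ≈ 339.7 K.

T = 339.7 K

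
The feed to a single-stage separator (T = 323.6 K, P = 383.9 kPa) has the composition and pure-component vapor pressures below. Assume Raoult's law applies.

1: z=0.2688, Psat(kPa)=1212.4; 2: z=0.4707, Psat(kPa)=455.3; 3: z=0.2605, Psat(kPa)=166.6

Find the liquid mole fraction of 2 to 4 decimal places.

Raoult's law: Kᵢ = Pᵢˢᵃᵗ/P = Pᵢˢᵃᵗ/383.9.
  K_1 = 1212.4/383.9 = 3.158114, K_2 = 455.3/383.9 = 1.185986, K_3 = 166.6/383.9 = 0.433967
Material balance + equilibrium reduce to Σ zᵢ(Kᵢ−1)/(1+V/F(Kᵢ−1)) = 0.
Feasibility: ΣzᵢKᵢ = 1.5202, Σzᵢ/Kᵢ = 1.0823 — both > 1, two phases present.
Newton iteration, V/F⁰ = 0.5:
  V/F = 0.5000: g = 0.15346, g' = -0.4656 → V/F = 0.8296
  V/F = 0.8296: g = 0.00575, g' = -0.4697 → V/F = 0.8418
Converged at V/F = 0.8418.
Compositions from xᵢ = zᵢ/(1+V/F(Kᵢ−1)), yᵢ = Kᵢxᵢ:
  1: x = 0.0954, y = 0.3014
  2: x = 0.4070, y = 0.4827
  3: x = 0.4976, y = 0.2159

x_2 = 0.4070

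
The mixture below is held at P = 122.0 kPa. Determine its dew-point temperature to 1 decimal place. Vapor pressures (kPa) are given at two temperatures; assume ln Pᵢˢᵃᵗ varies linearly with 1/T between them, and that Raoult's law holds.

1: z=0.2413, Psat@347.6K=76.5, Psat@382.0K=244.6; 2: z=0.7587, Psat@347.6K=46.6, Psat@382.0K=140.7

Dew-point temperature: Σzᵢ·P/Pᵢˢᵃᵗ(T) = 1. Interpolate ln Pᵢˢᵃᵗ = aᵢ + bᵢ/T.
  T = 347.6 K: ΣzᵢP/Pᵢˢᵃᵗ = 2.3711
  T = 382.0 K: ΣzᵢP/Pᵢˢᵃᵗ = 0.7782
  T = 364.8 K: ΣzᵢP/Pᵢˢᵃᵗ = 1.3231
  T = 373.4 K: ΣzᵢP/Pᵢˢᵃᵗ = 1.0085
  T = 377.7 K: ΣzᵢP/Pᵢˢᵃᵗ = 0.8846
  T = 375.5 K: ΣzᵢP/Pᵢˢᵃᵗ = 0.9456
Interpolating between 373.4 K and 375.5 K gives T ≈ 373.7 K.

T = 373.7 K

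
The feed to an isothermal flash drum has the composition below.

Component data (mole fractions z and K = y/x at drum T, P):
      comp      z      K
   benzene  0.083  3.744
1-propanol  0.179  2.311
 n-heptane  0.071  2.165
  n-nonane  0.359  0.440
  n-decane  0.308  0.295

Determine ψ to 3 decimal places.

ψ = 0.114

Rachford–Rice: g(ψ) = Σ zᵢ(Kᵢ−1)/(1+ψ(Kᵢ−1)) = 0.
Check two-phase: ΣzᵢKᵢ = 1.127 > 1 and Σzᵢ/Kᵢ = 1.992 > 1, so g(0) = 0.127 > 0 and g(1) = -0.992 < 0.
Newton iteration, ψ⁰ = 0.5:
  ψ = 0.500: g = -0.3245, g' = -0.844 → ψ = 0.116
  ψ = 0.116: g = -0.0017, g' = -0.977 → ψ = 0.114
Converged at ψ = 0.114.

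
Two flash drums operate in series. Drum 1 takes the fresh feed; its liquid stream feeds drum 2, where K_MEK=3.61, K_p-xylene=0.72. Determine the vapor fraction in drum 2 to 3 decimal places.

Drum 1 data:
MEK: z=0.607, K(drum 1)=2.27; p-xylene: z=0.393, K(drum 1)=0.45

V/F (drum 2) = 0.812

Drum 1:
Let ψ₁ = V/F and solve Σ zᵢ(Kᵢ−1)/(1+ψ₁(Kᵢ−1)) = 0.
Feasibility: ΣzᵢKᵢ = 1.555, Σzᵢ/Kᵢ = 1.141 — both > 1, two phases present.
Newton–Raphson from ψ₁ = 0.42:
  ψ₁ = 0.420: g = 0.2217, g' = -0.617 → ψ₁ = 0.779
  ψ₁ = 0.779: g = 0.0093, g' = -0.611 → ψ₁ = 0.794
Converged at ψ₁ = 0.794.
Drum-1 compositions:
  MEK: x = 0.302, y = 0.686
  p-xylene: x = 0.698, y = 0.314
Drum-2 feed = drum-1 liquid: z₂ = (0.3022, 0.6978).
Drum 2:
Binary case is linear: z₁(K₁−1)(1+ψ₂(K₂−1)) + z₂(K₂−1)(1+ψ₂(K₁−1)) = 0
⇒ ψ₂ = [z₁(K₁−1)+z₂(K₂−1)] / [−(K₁−1)(K₂−1)] = 0.5934/0.7308 = 0.812
  MEK: x = 0.097, y = 0.350
  p-xylene: x = 0.903, y = 0.650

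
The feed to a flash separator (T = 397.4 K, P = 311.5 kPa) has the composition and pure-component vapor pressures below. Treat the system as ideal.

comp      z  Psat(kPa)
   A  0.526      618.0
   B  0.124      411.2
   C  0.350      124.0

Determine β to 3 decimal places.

Raoult's law: Kᵢ = Pᵢˢᵃᵗ/P = Pᵢˢᵃᵗ/311.5.
  K_A = 618.0/311.5 = 1.98395, K_B = 411.2/311.5 = 1.32006, K_C = 124.0/311.5 = 0.39807
Material balance + equilibrium reduce to Σ zᵢ(Kᵢ−1)/(1+β(Kᵢ−1)) = 0.
Feasibility: ΣzᵢKᵢ = 1.347, Σzᵢ/Kᵢ = 1.238 — both > 1, two phases present.
Iterate (Newton) starting at β = 0.5:
  β = 0.500: g = 0.0797, g' = -0.498 → β = 0.660
  β = 0.660: g = -0.0031, g' = -0.545 → β = 0.655
Converged at β = 0.655.

β = 0.655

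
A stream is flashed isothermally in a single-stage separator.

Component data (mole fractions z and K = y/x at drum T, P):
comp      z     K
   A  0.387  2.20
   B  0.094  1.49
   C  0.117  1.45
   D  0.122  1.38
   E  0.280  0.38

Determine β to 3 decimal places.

Iterate (Newton) starting at β = 0.5:
  β = 0.500: g = 0.1576, g' = -0.487 → β = 0.824
  β = 0.824: g = -0.0148, g' = -0.625 → β = 0.800
Converged at β = 0.800.

β = 0.800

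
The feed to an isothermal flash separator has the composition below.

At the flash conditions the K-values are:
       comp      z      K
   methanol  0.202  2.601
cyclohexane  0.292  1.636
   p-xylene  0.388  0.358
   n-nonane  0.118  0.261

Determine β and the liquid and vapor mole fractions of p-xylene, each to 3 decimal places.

Newton iteration, β⁰ = 0.53:
  β = 0.530: g = -0.2071, g' = -0.759 → β = 0.257
  β = 0.257: g = -0.0174, g' = -0.675 → β = 0.231
  β = 0.231: g = 0.0001, g' = -0.680 → β = 0.232
Converged at β = 0.232.
Compositions from xᵢ = zᵢ/(1+β(Kᵢ−1)), yᵢ = Kᵢxᵢ:
  methanol: x = 0.147, y = 0.383
  cyclohexane: x = 0.255, y = 0.416
  p-xylene: x = 0.456, y = 0.163
  n-nonane: x = 0.142, y = 0.037

β = 0.232, x_p-xylene = 0.456, y_p-xylene = 0.163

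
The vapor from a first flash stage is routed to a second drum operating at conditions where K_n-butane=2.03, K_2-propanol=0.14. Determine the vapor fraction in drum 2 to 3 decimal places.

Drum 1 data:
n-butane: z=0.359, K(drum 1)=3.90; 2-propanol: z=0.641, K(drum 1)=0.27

V/F (drum 2) = 0.703

Drum 1:
Let ψ₁ = V/F and solve Σ zᵢ(Kᵢ−1)/(1+ψ₁(Kᵢ−1)) = 0.
Check two-phase: ΣzᵢKᵢ = 1.573 > 1 and Σzᵢ/Kᵢ = 2.466 > 1, so g(0) = 0.573 > 0 and g(1) = -1.466 < 0.
Binary case is linear: z₁(K₁−1)(1+ψ₁(K₂−1)) + z₂(K₂−1)(1+ψ₁(K₁−1)) = 0
⇒ ψ₁ = [z₁(K₁−1)+z₂(K₂−1)] / [−(K₁−1)(K₂−1)] = 0.5732/2.1170 = 0.271
Drum-1 compositions:
  n-butane: x = 0.201, y = 0.784
  2-propanol: x = 0.799, y = 0.216
Drum-2 feed = drum-1 vapor: z₂ = (0.7843, 0.2157).
Drum 2:
Let ψ₂ = V/F and solve Σ zᵢ(Kᵢ−1)/(1+ψ₂(Kᵢ−1)) = 0.
Feasibility: ΣzᵢKᵢ = 1.622, Σzᵢ/Kᵢ = 1.927 — both > 1, two phases present.
Binary case is linear: z₁(K₁−1)(1+ψ₂(K₂−1)) + z₂(K₂−1)(1+ψ₂(K₁−1)) = 0
⇒ ψ₂ = [z₁(K₁−1)+z₂(K₂−1)] / [−(K₁−1)(K₂−1)] = 0.6223/0.8858 = 0.703
  n-butane: x = 0.455, y = 0.924
  2-propanol: x = 0.545, y = 0.076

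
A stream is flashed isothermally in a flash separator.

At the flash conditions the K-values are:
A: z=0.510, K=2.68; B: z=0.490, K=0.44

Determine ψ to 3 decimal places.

Binary case is linear: z₁(K₁−1)(1+ψ(K₂−1)) + z₂(K₂−1)(1+ψ(K₁−1)) = 0
⇒ ψ = [z₁(K₁−1)+z₂(K₂−1)] / [−(K₁−1)(K₂−1)] = 0.5824/0.9408 = 0.619

ψ = 0.619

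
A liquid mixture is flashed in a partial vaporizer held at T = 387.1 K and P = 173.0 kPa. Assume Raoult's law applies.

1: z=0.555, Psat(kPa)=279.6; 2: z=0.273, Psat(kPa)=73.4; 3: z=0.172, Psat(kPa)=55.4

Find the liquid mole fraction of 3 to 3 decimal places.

x_3 = 0.196

Raoult's law: Kᵢ = Pᵢˢᵃᵗ/P = Pᵢˢᵃᵗ/173.0.
  K_1 = 279.6/173.0 = 1.61618, K_2 = 73.4/173.0 = 0.42428, K_3 = 55.4/173.0 = 0.32023
Material balance + equilibrium reduce to Σ zᵢ(Kᵢ−1)/(1+ψ(Kᵢ−1)) = 0.
Feasibility: ΣzᵢKᵢ = 1.068, Σzᵢ/Kᵢ = 1.524 — both > 1, two phases present.
Iterate (Newton) starting at ψ = 0.44:
  ψ = 0.440: g = -0.1083, g' = -0.455 → ψ = 0.202
  ψ = 0.202: g = -0.0092, g' = -0.389 → ψ = 0.178
Converged at ψ = 0.178.
Compositions from xᵢ = zᵢ/(1+ψ(Kᵢ−1)), yᵢ = Kᵢxᵢ:
  1: x = 0.500, y = 0.808
  2: x = 0.304, y = 0.129
  3: x = 0.196, y = 0.063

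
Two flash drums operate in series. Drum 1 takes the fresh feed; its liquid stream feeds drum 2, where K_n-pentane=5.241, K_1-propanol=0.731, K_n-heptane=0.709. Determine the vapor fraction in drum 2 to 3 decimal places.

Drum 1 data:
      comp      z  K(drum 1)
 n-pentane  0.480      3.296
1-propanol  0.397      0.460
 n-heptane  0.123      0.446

V/F (drum 2) = 0.507

Drum 1:
Material balance + equilibrium reduce to Σ zᵢ(Kᵢ−1)/(1+ψ₁(Kᵢ−1)) = 0.
Feasibility: ΣzᵢKᵢ = 1.820, Σzᵢ/Kᵢ = 1.284 — both > 1, two phases present.
Iterate (Newton) starting at ψ₁ = 0.5:
  ψ₁ = 0.500: g = 0.1252, g' = -0.838 → ψ₁ = 0.649
  ψ₁ = 0.649: g = 0.0059, g' = -0.774 → ψ₁ = 0.657
Converged at ψ₁ = 0.657.
Drum-1 compositions:
  n-pentane: x = 0.191, y = 0.631
  1-propanol: x = 0.615, y = 0.283
  n-heptane: x = 0.193, y = 0.086
Drum-2 feed = drum-1 liquid: z₂ = (0.1914, 0.6153, 0.1934).
Drum 2:
Rachford–Rice: g(ψ₂) = Σ zᵢ(Kᵢ−1)/(1+ψ₂(Kᵢ−1)) = 0.
Feasibility: ΣzᵢKᵢ = 1.590, Σzᵢ/Kᵢ = 1.151 — both > 1, two phases present.
Newton–Raphson from ψ₂ = 0.5:
  ψ₂ = 0.500: g = 0.0030, g' = -0.435 → ψ₂ = 0.507
Converged at ψ₂ = 0.507.
  n-pentane: x = 0.061, y = 0.318
  1-propanol: x = 0.712, y = 0.521
  n-heptane: x = 0.227, y = 0.161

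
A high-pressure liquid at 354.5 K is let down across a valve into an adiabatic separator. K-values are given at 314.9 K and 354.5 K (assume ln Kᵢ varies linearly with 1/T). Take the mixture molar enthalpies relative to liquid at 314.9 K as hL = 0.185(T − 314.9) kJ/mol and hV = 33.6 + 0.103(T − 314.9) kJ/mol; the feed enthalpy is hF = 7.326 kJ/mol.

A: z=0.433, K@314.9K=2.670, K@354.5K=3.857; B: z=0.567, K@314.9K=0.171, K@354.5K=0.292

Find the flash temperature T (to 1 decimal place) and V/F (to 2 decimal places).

Adiabatic flash: solve Rachford–Rice at each trial T, then check hF = ψ·hV(T) + (1−ψ)·hL(T).
  T = 314.9 K: K = (2.670, 0.171), RR gives ψ = 0.183, H_out = 6.142 kJ/mol
  T = 354.5 K: K = (3.857, 0.292), RR gives ψ = 0.413, H_out = 19.865 kJ/mol
  T = 334.7 K: K = (3.244, 0.227), RR gives ψ = 0.308, H_out = 13.496 kJ/mol
  T = 324.8 K: K = (2.952, 0.198), RR gives ψ = 0.249, H_out = 10.007 kJ/mol
  T = 319.9 K: K = (2.811, 0.184), RR gives ψ = 0.218, H_out = 8.152 kJ/mol
  T = 317.4 K: K = (2.740, 0.178), RR gives ψ = 0.201, H_out = 7.163 kJ/mol
  T = 318.6 K: K = (2.774, 0.181), RR gives ψ = 0.209, H_out = 7.642 kJ/mol
Linear interpolation between T = 317.4 (H_out = 7.163) and T = 318.6 (H_out = 7.642) on hF = 7.326 gives T ≈ 317.8 K, at which ψ = 0.20.

T = 317.8 K, V/F = 0.20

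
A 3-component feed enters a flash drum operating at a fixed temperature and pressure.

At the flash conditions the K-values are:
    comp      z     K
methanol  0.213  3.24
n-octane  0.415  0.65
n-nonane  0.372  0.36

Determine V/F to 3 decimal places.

V/F = 0.084

Rachford–Rice: g(V/F) = Σ zᵢ(Kᵢ−1)/(1+V/F(Kᵢ−1)) = 0.
Feasibility: ΣzᵢKᵢ = 1.094, Σzᵢ/Kᵢ = 1.738 — both > 1, two phases present.
Newton iteration, V/F⁰ = 0.54:
  V/F = 0.540: g = -0.3270, g' = -0.652 → V/F = 0.038
  V/F = 0.038: g = 0.0479, g' = -1.118 → V/F = 0.081
  V/F = 0.081: g = 0.0029, g' = -0.988 → V/F = 0.084
Converged at V/F = 0.084.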